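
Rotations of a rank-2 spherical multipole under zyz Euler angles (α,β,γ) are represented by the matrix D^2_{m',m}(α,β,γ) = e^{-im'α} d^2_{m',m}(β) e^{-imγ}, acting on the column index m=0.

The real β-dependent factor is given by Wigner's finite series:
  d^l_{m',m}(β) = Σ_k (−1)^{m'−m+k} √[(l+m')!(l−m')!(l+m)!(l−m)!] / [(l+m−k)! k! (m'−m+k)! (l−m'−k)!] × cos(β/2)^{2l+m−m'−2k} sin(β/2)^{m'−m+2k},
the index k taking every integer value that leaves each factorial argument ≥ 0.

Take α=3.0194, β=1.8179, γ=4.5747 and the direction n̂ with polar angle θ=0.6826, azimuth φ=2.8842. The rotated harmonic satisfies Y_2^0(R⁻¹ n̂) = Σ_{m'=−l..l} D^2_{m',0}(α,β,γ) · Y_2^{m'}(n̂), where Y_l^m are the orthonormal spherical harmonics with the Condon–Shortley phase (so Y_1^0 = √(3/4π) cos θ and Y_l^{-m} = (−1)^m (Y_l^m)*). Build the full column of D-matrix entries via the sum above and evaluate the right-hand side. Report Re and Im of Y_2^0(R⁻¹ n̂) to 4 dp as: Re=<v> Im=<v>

Need the full column D^2_{m',0} for m'=−2..2 at α=3.0194, β=1.8179, γ=4.5747.
cos(β/2)=0.614574, sin(β/2)=0.788859
d^2_{-2,0}: single k=2 term ⇒ +0.575736;  D = +0.558628-0.139305i
d^2_{-1,0}: k∈[1..2] ⇒ +0.448537 -0.739006 = -0.290469;  D = +0.288303-0.035405i
d^2_{0,0}: k∈[0..2] ⇒ +0.142659 -0.940172 +0.387255 = -0.410259;  D = -0.410259+0.000000i
d^2_{1,0}: k∈[0..1] ⇒ -0.448537 +0.739006 = +0.290469;  D = -0.288303-0.035405i
d^2_{2,0}: single k=0 term ⇒ +0.575736;  D = +0.558628+0.139305i
Y_2^{m'}(θ=0.6826,φ=2.8842) and Σ D·Y over m':
  (+0.5586-0.1393i)·(+0.1338+0.0757i)  (+0.2883-0.0354i)·(-0.3657-0.0963i)  (-0.4103+0.0000i)·(+0.2543+0.0000i)  (-0.2883-0.0354i)·(+0.3657-0.0963i)  (+0.5586+0.1393i)·(+0.1338-0.0757i)
Y_2^0(R⁻¹ n̂) = -0.151431+0.000000i

Re=-0.1514 Im=0.0000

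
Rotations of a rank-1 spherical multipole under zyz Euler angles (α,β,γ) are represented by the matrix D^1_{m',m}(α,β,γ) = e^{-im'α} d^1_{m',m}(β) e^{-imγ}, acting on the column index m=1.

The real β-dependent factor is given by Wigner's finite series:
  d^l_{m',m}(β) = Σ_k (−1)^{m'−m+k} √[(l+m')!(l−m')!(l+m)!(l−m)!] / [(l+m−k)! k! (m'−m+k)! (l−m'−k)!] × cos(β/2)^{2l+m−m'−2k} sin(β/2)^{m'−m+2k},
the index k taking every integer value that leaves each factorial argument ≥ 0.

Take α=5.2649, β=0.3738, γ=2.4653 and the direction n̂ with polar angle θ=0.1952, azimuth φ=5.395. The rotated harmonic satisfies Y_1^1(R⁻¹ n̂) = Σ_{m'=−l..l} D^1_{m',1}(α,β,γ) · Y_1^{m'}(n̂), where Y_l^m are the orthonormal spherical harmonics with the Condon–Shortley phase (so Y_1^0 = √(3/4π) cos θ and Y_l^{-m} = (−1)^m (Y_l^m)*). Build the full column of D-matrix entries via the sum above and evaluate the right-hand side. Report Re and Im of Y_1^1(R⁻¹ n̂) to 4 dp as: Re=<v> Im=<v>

Need the full column D^1_{m',1} for m'=−1..1 at α=5.2649, β=0.3738, γ=2.4653.
cos(β/2)=0.982585, sin(β/2)=0.185814
d^1_{-1,1}: single k=2 term ⇒ +0.034527;  D = -0.032527+0.011579i
d^1_{0,1}: single k=1 term ⇒ +0.258204;  D = -0.201373-0.161611i
d^1_{1,1}: single k=0 term ⇒ +0.965473;  D = +0.119203-0.958086i
Y_1^{m'}(θ=0.1952,φ=5.395) and Σ D·Y over m':
  (-0.0325+0.0116i)·(+0.0423+0.0520i)  (-0.2014-0.1616i)·(+0.4793+0.0000i)  (+0.1192-0.9581i)·(-0.0423+0.0520i)
Y_1^1(R⁻¹ n̂) = -0.053721-0.031966i

Re=-0.0537 Im=-0.0320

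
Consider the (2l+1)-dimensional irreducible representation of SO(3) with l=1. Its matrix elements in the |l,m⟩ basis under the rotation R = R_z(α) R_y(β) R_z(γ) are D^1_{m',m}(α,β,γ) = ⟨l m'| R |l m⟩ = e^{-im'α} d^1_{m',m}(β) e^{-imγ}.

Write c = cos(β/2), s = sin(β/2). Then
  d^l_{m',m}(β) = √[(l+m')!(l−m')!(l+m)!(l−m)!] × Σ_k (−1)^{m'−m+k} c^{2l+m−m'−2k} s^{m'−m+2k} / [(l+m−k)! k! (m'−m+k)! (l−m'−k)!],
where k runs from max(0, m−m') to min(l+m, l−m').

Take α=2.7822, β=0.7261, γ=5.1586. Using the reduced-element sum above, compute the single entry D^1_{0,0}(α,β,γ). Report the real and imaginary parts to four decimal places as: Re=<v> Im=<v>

Split into d^1_{0,0}(β=0.7261) × two z-phases.
With c≡cos(β/2)=0.934818 and s≡sin(β/2)=0.355127, N=[1·1·1·1]^{1/2}=1.000000
The bounds max(0,m−m')=0 and min(l+m,l−m')=1 give 2 terms
  k=0: (−1)^0·1.0000/(1)·0.9348^2·0.3551^0 = +0.873885
  k=1: (−1)^1·1.0000/(1)·0.9348^0·0.3551^2 = -0.126115
d^1_{0,0}(0.7261) = +0.873885 -0.126115 = +0.747770
Phases: e^{-i·(0)·2.7822}=+1.000000+0.000000i, e^{-i·(0)·5.1586}=+1.000000+0.000000i ⇒ D=+0.747770+0.000000i

Re=0.7478 Im=0.0000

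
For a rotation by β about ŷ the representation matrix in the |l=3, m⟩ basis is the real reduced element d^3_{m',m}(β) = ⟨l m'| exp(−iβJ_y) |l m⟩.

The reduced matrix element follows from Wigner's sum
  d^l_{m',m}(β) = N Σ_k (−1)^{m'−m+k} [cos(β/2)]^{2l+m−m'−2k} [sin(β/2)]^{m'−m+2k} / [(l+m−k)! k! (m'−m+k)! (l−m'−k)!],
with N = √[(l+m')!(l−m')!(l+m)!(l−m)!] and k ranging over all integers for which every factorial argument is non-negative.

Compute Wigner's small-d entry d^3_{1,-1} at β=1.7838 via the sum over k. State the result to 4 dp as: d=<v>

d=-0.3700

d^3_{1,-1}(β=1.7838) via Wigner's sum:
With c≡cos(β/2)=0.627934 and s≡sin(β/2)=0.778266, N=[24·2·2·24]^{1/2}=48.000000
Admissible k: 0..2 (factorial args all ≥0)
  k=0: (−1)^2·48.0000/(8)·0.6279^4·0.7783^2 = +0.565021
  k=1: (−1)^3·48.0000/(6)·0.6279^2·0.7783^4 = -1.157261
  k=2: (−1)^4·48.0000/(48)·0.6279^0·0.7783^6 = +0.222213
d^3_{1,-1}(1.7838) = +0.565021 -1.157261 +0.222213 = -0.370027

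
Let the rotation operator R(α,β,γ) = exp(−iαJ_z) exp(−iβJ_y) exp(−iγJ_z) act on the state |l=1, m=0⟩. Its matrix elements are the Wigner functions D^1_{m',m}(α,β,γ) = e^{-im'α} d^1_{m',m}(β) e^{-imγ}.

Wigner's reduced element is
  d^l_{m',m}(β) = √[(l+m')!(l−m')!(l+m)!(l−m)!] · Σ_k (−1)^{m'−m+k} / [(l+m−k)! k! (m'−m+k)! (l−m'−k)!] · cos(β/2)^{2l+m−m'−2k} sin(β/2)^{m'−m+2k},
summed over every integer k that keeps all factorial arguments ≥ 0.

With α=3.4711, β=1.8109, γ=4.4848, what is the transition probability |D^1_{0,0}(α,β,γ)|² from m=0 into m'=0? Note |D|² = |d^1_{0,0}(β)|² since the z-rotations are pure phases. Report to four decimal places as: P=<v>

P=0.0566

First d^1_{0,0}(β=1.8109), then the phase factors e^{-i(0)α} and e^{-i(0)γ}:
Half-angle: c=0.617332, s=0.786703. N=√(1·1·1·1)=1.000000
k∈{0,1} keeps every argument non-negative
  k=0: (−1)^0·1.0000/(1)·0.6173^2·0.7867^0 = +0.381098
  k=1: (−1)^1·1.0000/(1)·0.6173^0·0.7867^2 = -0.618902
d^1_{0,0}(1.8109) = +0.381098 -0.618902 = -0.237803
|D^1_{0,0}|² = |d^1_{0,0}(β)|² = (-0.237803)² = 0.056550 (the z-rotation phases have unit modulus)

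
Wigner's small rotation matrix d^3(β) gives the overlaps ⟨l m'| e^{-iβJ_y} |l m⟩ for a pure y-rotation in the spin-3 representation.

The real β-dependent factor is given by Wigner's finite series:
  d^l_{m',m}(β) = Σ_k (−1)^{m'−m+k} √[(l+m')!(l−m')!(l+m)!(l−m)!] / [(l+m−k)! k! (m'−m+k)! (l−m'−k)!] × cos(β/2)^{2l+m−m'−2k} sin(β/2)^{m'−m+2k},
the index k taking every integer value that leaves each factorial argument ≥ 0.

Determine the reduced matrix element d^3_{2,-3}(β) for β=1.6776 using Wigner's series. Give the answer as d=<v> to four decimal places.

d^3_{2,-3}(β=1.6776) via Wigner's sum:
c=cos(1.6776/2)=0.668356, s=sin(1.6776/2)=0.743842; N=√[120·1·1·720]=293.938769
The bounds max(0,m−m')=0 and min(l+m,l−m')=0 give 1 term
  k=0: (−1)^5·293.9388/(120)·0.6684^1·0.7438^5 = -0.372809
d^3_{2,-3}(1.6776) = -0.372809

d=-0.3728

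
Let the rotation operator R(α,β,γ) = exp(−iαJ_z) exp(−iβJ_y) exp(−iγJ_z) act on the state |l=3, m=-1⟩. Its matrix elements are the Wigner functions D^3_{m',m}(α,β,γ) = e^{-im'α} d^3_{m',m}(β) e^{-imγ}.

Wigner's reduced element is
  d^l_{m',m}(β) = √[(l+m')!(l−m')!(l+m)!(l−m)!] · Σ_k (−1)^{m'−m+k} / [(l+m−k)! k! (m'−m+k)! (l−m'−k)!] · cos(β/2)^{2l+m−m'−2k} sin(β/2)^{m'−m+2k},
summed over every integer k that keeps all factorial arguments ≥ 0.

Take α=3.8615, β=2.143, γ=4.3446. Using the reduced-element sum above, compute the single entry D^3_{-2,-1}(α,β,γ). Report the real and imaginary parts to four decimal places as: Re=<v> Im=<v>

First d^3_{-2,-1}(β=2.143), then the phase factors e^{-i(-2)α} and e^{-i(-1)γ}:
With c≡cos(β/2)=0.478808 and s≡sin(β/2)=0.877920, N=[1·120·2·24]^{1/2}=75.894664
The bounds max(0,m−m')=1 and min(l+m,l−m')=2 give 2 terms
  k=1: (−1)^0·75.8947/(24)·0.4788^5·0.8779^1 = +0.069865
  k=2: (−1)^1·75.8947/(12)·0.4788^3·0.8779^3 = -0.469762
d^3_{-2,-1}(2.143) = +0.069865 -0.469762 = -0.399897
Phases: e^{-i·(-2)·3.8615}=+0.130607+0.991434i, e^{-i·(-1)·4.3446}=-0.359553-0.933125i ⇒ D=-0.351178+0.191289i

Re=-0.3512 Im=0.1913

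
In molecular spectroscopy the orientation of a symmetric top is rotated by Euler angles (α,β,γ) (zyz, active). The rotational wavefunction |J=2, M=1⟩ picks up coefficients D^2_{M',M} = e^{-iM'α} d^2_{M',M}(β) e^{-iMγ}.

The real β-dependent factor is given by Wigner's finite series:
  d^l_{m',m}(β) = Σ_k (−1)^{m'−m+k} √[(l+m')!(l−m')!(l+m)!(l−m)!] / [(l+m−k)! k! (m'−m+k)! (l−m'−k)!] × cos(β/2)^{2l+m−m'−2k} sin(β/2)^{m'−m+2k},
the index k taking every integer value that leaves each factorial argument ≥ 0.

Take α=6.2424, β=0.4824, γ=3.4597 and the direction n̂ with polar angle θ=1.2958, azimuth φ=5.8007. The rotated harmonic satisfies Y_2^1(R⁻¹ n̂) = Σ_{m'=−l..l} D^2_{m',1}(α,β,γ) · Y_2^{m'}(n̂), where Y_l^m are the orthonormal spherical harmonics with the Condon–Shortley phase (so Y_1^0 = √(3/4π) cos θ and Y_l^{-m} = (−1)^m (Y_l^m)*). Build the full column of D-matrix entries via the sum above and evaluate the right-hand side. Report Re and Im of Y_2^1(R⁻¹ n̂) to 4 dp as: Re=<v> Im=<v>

Re=0.2408 Im=-0.2948

Need the full column D^2_{m',1} for m'=−2..2 at α=6.2424, β=0.4824, γ=3.4597.
cos(β/2)=0.971052, sin(β/2)=0.238868
d^2_{-2,1}: single k=3 term ⇒ +0.026470;  D = -0.024383+0.010300i
d^2_{-1,1}: k∈[2..3] ⇒ +0.161407 -0.003256 = +0.158151;  D = -0.148075+0.055549i
d^2_{0,1}: k∈[1..2] ⇒ +0.535749 -0.032418 = +0.503330;  D = -0.478078+0.157426i
d^2_{1,1}: k∈[0..1] ⇒ +0.889140 -0.161407 = +0.727733;  D = -0.699928+0.199239i
d^2_{2,1}: single k=0 term ⇒ -0.437437;  D = +0.425257-0.102508i
Y_2^{m'}(θ=1.2958,φ=5.8007) and Σ D·Y over m':
  (-0.0244+0.0103i)·(+0.2037+0.2941i)  (-0.1481+0.0555i)·(+0.1789+0.0937i)  (-0.4781+0.1574i)·(-0.2456+0.0000i)  (-0.6999+0.1992i)·(-0.1789+0.0937i)  (+0.4253-0.1025i)·(+0.2037-0.2941i)
Y_2^1(R⁻¹ n̂) = +0.240755-0.294839i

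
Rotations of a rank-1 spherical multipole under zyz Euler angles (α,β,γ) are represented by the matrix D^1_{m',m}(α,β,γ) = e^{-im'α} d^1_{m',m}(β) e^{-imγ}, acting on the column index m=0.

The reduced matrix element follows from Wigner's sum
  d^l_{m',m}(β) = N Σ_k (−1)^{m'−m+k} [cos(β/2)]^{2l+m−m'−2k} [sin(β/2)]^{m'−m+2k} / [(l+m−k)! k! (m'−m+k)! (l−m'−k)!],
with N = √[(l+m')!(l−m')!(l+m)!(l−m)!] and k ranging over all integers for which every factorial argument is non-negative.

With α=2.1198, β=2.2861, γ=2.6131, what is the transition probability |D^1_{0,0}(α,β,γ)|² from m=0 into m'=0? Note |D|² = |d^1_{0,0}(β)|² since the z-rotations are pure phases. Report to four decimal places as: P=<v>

P=0.4301

D^1_{0,0}(2.1198,2.2861,2.6131) = e^{-i·0·2.1198}·d^1_{0,0}(2.2861)·e^{-i·0·2.6131}. Compute d first:
Half-angle: c=0.414821, s=0.909903. N=√(1·1·1·1)=1.000000
Admissible k: 0..1 (factorial args all ≥0)
  k=0: (−1)^0·1.0000/(1)·0.4148^2·0.9099^0 = +0.172077
  k=1: (−1)^1·1.0000/(1)·0.4148^0·0.9099^2 = -0.827923
d^1_{0,0}(2.2861) = +0.172077 -0.827923 = -0.655847
|D^1_{0,0}|² = |d^1_{0,0}(β)|² = (-0.655847)² = 0.430135 (the z-rotation phases have unit modulus)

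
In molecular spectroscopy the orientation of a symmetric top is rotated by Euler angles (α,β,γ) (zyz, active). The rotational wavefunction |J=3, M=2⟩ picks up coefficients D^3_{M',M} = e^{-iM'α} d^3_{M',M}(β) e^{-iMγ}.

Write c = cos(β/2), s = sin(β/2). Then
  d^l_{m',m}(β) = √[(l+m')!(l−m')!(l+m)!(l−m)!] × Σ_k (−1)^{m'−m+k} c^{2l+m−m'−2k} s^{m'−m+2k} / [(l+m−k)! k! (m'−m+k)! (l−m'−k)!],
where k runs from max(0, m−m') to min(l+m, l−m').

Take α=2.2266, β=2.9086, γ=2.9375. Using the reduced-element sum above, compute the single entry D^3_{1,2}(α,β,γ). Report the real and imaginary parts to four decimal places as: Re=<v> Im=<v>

Re=0.0024 Im=0.0094

D^3_{1,2}(2.2266,2.9086,2.9375) = e^{-i·1·2.2266}·d^3_{1,2}(2.9086)·e^{-i·2·2.9375}. Compute d first:
Half-angle: c=0.116233, s=0.993222. N=√(24·2·120·1)=75.894664
The bounds max(0,m−m')=1 and min(l+m,l−m')=2 give 2 terms
  k=1: (−1)^0·75.8947/(24)·0.1162^5·0.9932^1 = +0.000067
  k=2: (−1)^1·75.8947/(12)·0.1162^3·0.9932^3 = -0.009731
d^3_{1,2}(2.9086) = +0.000067 -0.009731 = -0.009664
Attach z-rotation phases: D = e^{-i(1)(2.2266)}·(-0.009664)·e^{-i(2)(2.9375)} = +0.002369+0.009370i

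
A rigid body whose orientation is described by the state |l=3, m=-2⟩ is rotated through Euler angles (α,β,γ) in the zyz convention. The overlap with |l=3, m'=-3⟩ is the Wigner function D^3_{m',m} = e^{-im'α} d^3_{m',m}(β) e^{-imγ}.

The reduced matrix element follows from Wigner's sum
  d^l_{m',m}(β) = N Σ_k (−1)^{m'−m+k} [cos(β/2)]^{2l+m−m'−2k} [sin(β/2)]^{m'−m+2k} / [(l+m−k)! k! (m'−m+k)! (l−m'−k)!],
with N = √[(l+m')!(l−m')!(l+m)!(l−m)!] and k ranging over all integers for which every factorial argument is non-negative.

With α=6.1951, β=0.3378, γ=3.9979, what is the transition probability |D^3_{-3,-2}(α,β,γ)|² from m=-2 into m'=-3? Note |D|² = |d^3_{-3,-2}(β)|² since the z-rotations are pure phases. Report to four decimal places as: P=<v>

P=0.1469

First d^3_{-3,-2}(β=0.3378), then the phase factors e^{-i(-3)α} and e^{-i(-2)γ}:
With c≡cos(β/2)=0.985770 and s≡sin(β/2)=0.168098, N=[1·720·1·120]^{1/2}=293.938769
k: max(0,(-2)−(-3))=1 … min(3+(-2),3−(-3))=1
  k=1: (−1)^0·293.9388/(120)·0.9858^5·0.1681^1 = +0.383281
d^3_{-3,-2}(0.3378) = +0.383281
|D^3_{-3,-2}|² = |d^3_{-3,-2}(β)|² = (+0.383281)² = 0.146904 (the z-rotation phases have unit modulus)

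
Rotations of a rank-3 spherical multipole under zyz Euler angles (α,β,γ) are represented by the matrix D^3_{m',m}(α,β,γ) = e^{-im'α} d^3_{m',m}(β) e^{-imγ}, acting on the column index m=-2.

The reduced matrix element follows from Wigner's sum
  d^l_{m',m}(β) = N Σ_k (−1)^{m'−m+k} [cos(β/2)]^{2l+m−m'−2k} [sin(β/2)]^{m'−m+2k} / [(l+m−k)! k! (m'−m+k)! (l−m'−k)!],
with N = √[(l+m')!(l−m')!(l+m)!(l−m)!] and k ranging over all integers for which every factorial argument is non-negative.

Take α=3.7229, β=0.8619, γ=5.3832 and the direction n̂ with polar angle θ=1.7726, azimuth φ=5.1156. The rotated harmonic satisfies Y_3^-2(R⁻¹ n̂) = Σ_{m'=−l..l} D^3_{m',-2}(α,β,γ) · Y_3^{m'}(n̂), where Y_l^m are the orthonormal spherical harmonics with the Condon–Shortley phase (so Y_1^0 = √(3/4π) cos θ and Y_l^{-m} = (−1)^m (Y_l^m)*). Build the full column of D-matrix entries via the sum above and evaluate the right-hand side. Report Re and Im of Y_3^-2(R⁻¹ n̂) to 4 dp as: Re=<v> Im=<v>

Need the full column D^3_{m',-2} for m'=−3..3 at α=3.7229, β=0.8619, γ=5.3832.
cos(β/2)=0.908569, sin(β/2)=0.417734
d^3_{-3,-2}: single k=1 term ⇒ +0.633528;  D = -0.632533+0.035490i
d^3_{-2,-2}: k∈[0..1] ⇒ +0.562533 -0.594569 = -0.032035;  D = -0.025746+0.019063i
d^3_{-1,-2}: k∈[0..1] ⇒ -0.817881 +0.345783 = -0.472098;  D = +0.162827-0.443130i
d^3_{0,-2}: k∈[0..1] ⇒ +0.651318 -0.137682 = +0.513636;  D = -0.116684-0.500206i
d^3_{1,-2}: k∈[0..1] ⇒ -0.345783 +0.036548 = -0.309236;  D = -0.224078-0.213110i
d^3_{2,-2}: k∈[0..1] ⇒ +0.125686 -0.005314 = +0.120372;  D = -0.118449-0.021433i
d^3_{3,-2}: single k=0 term ⇒ -0.028310;  D = -0.026049+0.011084i
Y_3^{m'}(θ=1.7726,φ=5.1156) and Σ D·Y over m':
  (-0.6325+0.0355i)·(-0.3670-0.1386i)  (-0.0257+0.0191i)·(+0.1361-0.1419i)  (+0.1628-0.4431i)·(-0.0993-0.2327i)  (-0.1167-0.5002i)·(+0.2094+0.0000i)  (-0.2241-0.2131i)·(+0.0993-0.2327i)  (-0.1184-0.0214i)·(+0.1361+0.1419i)  (-0.0260+0.0111i)·(+0.3670-0.1386i)
Y_3^-2(R⁻¹ n̂) = -0.000391+0.001231i

Re=-0.0004 Im=0.0012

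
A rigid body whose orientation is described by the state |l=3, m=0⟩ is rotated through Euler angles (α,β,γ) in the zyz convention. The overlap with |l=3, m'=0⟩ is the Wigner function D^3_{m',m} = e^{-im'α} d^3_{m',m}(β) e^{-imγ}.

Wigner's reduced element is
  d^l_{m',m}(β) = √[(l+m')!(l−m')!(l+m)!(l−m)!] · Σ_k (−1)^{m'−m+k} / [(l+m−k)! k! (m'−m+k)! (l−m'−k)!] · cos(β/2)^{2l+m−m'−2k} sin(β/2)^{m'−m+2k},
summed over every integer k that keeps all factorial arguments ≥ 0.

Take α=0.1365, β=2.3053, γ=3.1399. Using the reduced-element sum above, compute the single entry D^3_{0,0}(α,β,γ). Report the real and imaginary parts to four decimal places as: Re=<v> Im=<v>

Re=0.2527 Im=0.0000

Split into d^3_{0,0}(β=2.3053) × two z-phases.
With c≡cos(β/2)=0.406067 and s≡sin(β/2)=0.913843, N=[6·6·6·6]^{1/2}=36.000000
k: max(0,(0)−(0))=0 … min(3+(0),3−(0))=3
  k=0: (−1)^0·36.0000/(36)·0.4061^6·0.9138^0 = +0.004483
  k=1: (−1)^1·36.0000/(4)·0.4061^4·0.9138^2 = -0.204351
  k=2: (−1)^2·36.0000/(4)·0.4061^2·0.9138^4 = +1.034964
  k=3: (−1)^3·36.0000/(36)·0.4061^0·0.9138^6 = -0.582412
d^3_{0,0}(2.3053) = +0.004483 -0.204351 +1.034964 -0.582412 = +0.252684
D = (+1.000000+0.000000i)·(+0.252684)·(+1.000000+0.000000i) = +0.252684+0.000000i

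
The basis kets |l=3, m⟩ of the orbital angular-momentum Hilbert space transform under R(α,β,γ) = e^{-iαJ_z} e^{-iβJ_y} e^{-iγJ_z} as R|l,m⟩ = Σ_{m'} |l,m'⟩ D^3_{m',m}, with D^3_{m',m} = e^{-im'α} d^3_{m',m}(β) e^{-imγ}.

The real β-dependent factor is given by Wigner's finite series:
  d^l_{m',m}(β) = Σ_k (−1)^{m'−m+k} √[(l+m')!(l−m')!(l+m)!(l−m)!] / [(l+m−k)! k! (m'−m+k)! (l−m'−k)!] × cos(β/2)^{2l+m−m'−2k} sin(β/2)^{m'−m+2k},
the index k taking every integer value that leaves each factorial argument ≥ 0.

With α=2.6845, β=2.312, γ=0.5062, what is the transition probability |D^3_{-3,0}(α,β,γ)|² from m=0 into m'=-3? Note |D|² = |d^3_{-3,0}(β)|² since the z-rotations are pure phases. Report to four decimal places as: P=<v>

Split into d^3_{-3,0}(β=2.312) × two z-phases.
c=cos(2.312/2)=0.403004, s=sin(2.312/2)=0.915198; N=√[1·720·6·6]=160.996894
Admissible k: 3..3 (factorial args all ≥0)
  k=3: (−1)^0·160.9969/(36)·0.4030^3·0.9152^3 = +0.224382
d^3_{-3,0}(2.312) = +0.224382
|D^3_{-3,0}|² = |d^3_{-3,0}(β)|² = (+0.224382)² = 0.050347 (the z-rotation phases have unit modulus)

P=0.0503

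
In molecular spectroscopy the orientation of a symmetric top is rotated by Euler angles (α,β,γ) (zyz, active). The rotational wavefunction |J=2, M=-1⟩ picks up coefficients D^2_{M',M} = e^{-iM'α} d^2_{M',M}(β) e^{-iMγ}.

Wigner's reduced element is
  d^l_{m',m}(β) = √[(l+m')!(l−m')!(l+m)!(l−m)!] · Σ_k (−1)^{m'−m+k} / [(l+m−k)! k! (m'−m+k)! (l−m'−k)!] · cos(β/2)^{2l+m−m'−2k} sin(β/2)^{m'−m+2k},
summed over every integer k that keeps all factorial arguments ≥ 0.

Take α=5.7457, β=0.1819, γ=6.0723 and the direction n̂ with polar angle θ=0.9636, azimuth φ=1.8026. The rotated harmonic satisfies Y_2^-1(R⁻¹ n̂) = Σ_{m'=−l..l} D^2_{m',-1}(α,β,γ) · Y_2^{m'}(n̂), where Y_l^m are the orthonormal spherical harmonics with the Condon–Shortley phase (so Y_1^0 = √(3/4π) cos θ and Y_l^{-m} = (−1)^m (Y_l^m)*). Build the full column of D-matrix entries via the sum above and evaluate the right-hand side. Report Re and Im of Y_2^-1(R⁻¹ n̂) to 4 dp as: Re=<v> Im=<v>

Re=-0.2737 Im=-0.1548

Need the full column D^2_{m',-1} for m'=−2..2 at α=5.7457, β=0.1819, γ=6.0723.
cos(β/2)=0.995867, sin(β/2)=0.090825
d^2_{-2,-1}: single k=1 term ⇒ +0.179406;  D = +0.050431-0.172172i
d^2_{-1,-1}: k∈[0..1] ⇒ +0.983570 -0.024543 = +0.959027;  D = +0.702773-0.652565i
d^2_{0,-1}: k∈[0..1] ⇒ -0.219727 +0.001828 = -0.217899;  D = -0.213072+0.045612i
d^2_{1,-1}: k∈[0..1] ⇒ +0.024543 -0.000068 = +0.024475;  D = +0.023181+0.007852i
d^2_{2,-1}: single k=0 term ⇒ -0.001492;  D = -0.000969-0.001135i
Y_2^{m'}(θ=0.9636,φ=1.8026) and Σ D·Y over m':
  (+0.0504-0.1722i)·(-0.2330+0.1165i)  (+0.7028-0.6526i)·(-0.0832-0.3523i)  (-0.2131+0.0456i)·(-0.0074+0.0000i)  (+0.0232+0.0079i)·(+0.0832-0.3523i)  (-0.0010-0.0011i)·(-0.2330-0.1165i)
Y_2^-1(R⁻¹ n̂) = -0.273691-0.154807i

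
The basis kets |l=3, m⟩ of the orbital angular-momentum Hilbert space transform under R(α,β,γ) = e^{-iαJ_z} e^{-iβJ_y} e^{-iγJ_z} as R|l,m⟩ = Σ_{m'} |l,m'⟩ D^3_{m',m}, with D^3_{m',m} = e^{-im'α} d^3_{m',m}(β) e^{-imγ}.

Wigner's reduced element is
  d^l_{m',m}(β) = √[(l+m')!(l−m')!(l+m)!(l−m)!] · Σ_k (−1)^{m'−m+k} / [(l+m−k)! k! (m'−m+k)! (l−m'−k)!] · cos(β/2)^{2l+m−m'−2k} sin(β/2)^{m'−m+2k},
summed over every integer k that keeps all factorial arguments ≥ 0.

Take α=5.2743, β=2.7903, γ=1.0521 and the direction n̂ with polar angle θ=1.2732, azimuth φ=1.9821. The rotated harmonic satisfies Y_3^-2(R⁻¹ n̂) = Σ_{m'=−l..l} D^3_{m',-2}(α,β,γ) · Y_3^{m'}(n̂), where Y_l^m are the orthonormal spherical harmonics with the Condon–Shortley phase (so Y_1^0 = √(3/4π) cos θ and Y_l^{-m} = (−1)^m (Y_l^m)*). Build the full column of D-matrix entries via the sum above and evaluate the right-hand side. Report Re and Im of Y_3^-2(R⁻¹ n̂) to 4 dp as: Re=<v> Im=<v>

Need the full column D^3_{m',-2} for m'=−3..3 at α=5.2743, β=2.7903, γ=1.0521.
cos(β/2)=0.174745, sin(β/2)=0.984614
d^3_{-3,-2}: single k=1 term ⇒ +0.000393;  D = +0.000237-0.000313i
d^3_{-2,-2}: k∈[0..1] ⇒ +0.000028 -0.004520 = -0.004491;  D = -0.004475-0.000388i
d^3_{-1,-2}: k∈[0..1] ⇒ -0.000507 +0.032214 = +0.031706;  D = +0.014514+0.028189i
d^3_{0,-2}: k∈[0..1] ⇒ +0.004951 -0.157192 = -0.152241;  D = +0.077410-0.131092i
d^3_{1,-2}: k∈[0..1] ⇒ -0.032214 +0.511368 = +0.479154;  D = -0.478959+0.013658i
d^3_{2,-2}: k∈[0..1] ⇒ +0.143496 -0.911162 = -0.767665;  D = +0.427366+0.637706i
d^3_{3,-2}: single k=0 term ⇒ -0.396104;  D = -0.160961+0.361925i
Y_3^{m'}(θ=1.2732,φ=1.9821) and Σ D·Y over m':
  (+0.0002-0.0003i)·(+0.3441+0.1205i)  (-0.0045-0.0004i)·(-0.1863+0.2008i)  (+0.0145+0.0282i)·(+0.0704+0.1615i)  (+0.0774-0.1311i)·(-0.2812+0.0000i)  (-0.4790+0.0137i)·(-0.0704+0.1615i)  (+0.4274+0.6377i)·(-0.1863-0.2008i)  (-0.1610+0.3619i)·(-0.3441+0.1205i)
Y_3^-2(R⁻¹ n̂) = +0.067410-0.386561i

Re=0.0674 Im=-0.3866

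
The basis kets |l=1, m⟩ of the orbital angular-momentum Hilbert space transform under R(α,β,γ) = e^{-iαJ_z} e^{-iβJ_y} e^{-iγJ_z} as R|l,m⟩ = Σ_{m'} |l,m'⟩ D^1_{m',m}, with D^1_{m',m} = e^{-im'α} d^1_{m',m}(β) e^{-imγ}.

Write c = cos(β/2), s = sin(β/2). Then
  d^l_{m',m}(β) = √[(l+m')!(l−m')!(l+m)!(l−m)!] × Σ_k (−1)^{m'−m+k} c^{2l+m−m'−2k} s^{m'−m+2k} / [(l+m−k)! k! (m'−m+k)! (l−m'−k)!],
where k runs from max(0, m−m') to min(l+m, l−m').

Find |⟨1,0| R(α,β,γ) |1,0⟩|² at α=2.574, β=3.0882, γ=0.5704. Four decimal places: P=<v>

P=0.9972

D^1_{0,0}(2.574,3.0882,0.5704) = e^{-i·0·2.574}·d^1_{0,0}(3.0882)·e^{-i·0·0.5704}. Compute d first:
With c≡cos(β/2)=0.026693 and s≡sin(β/2)=0.999644, N=[1·1·1·1]^{1/2}=1.000000
k: max(0,(0)−(0))=0 … min(1+(0),1−(0))=1
  k=0: (−1)^0·1.0000/(1)·0.0267^2·0.9996^0 = +0.000713
  k=1: (−1)^1·1.0000/(1)·0.0267^0·0.9996^2 = -0.999287
d^1_{0,0}(3.0882) = +0.000713 -0.999287 = -0.998575
|D^1_{0,0}|² = |d^1_{0,0}(β)|² = (-0.998575)² = 0.997152 (the z-rotation phases have unit modulus)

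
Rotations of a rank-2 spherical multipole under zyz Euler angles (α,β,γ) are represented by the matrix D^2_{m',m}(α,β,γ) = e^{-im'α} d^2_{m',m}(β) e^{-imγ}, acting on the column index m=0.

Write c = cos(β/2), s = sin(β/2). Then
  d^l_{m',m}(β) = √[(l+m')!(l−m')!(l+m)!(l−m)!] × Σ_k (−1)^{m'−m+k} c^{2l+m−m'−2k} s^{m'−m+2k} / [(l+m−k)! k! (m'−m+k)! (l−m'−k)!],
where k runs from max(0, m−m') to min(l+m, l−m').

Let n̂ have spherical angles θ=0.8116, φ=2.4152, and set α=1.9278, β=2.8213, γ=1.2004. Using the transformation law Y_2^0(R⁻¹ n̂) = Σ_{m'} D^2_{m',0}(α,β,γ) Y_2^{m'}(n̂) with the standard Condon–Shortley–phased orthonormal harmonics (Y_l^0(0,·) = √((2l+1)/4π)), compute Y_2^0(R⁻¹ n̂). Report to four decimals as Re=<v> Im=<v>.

Need the full column D^2_{m',0} for m'=−2..2 at α=1.9278, β=2.8213, γ=1.2004.
cos(β/2)=0.159463, sin(β/2)=0.987204
d^2_{-2,0}: single k=2 term ⇒ +0.060703;  D = -0.045876-0.039752i
d^2_{-1,0}: k∈[1..2] ⇒ +0.009805 -0.375799 = -0.365993;  D = +0.127903-0.342917i
d^2_{0,0}: k∈[0..2] ⇒ +0.000647 -0.099127 +0.949790 = +0.851310;  D = +0.851310+0.000000i
d^2_{1,0}: k∈[0..1] ⇒ -0.009805 +0.375799 = +0.365993;  D = -0.127903-0.342917i
d^2_{2,0}: single k=0 term ⇒ +0.060703;  D = -0.045876+0.039752i
Y_2^{m'}(θ=0.8116,φ=2.4152) and Σ D·Y over m':
  (-0.0459-0.0398i)·(+0.0239+0.2018i)  (+0.1279-0.3429i)·(-0.2884-0.2562i)  (+0.8513+0.0000i)·(+0.1329+0.0000i)  (-0.1279-0.3429i)·(+0.2884-0.2562i)  (-0.0459+0.0398i)·(+0.0239-0.2018i)
Y_2^0(R⁻¹ n̂) = -0.122476+0.000000i

Re=-0.1225 Im=0.0000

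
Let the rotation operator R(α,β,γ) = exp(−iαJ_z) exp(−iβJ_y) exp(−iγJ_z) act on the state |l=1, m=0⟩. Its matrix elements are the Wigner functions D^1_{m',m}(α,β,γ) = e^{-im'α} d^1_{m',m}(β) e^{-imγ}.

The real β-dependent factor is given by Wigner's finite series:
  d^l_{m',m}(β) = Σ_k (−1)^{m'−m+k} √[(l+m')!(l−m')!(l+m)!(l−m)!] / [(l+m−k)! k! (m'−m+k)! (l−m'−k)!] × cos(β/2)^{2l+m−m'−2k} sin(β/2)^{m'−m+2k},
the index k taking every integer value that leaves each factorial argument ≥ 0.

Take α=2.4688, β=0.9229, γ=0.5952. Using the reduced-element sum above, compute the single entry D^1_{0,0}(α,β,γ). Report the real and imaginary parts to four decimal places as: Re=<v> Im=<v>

Re=0.6035 Im=0.0000

D^1_{0,0}(2.4688,0.9229,0.5952) = e^{-i·0·2.4688}·d^1_{0,0}(0.9229)·e^{-i·0·0.5952}. Compute d first:
Half-angle: c=0.895408, s=0.445247. N=√(1·1·1·1)=1.000000
Admissible k: 0..1 (factorial args all ≥0)
  k=0: (−1)^0·1.0000/(1)·0.8954^2·0.4452^0 = +0.801755
  k=1: (−1)^1·1.0000/(1)·0.8954^0·0.4452^2 = -0.198245
d^1_{0,0}(0.9229) = +0.801755 -0.198245 = +0.603510
Phases: e^{-i·(0)·2.4688}=+1.000000+0.000000i, e^{-i·(0)·0.5952}=+1.000000+0.000000i ⇒ D=+0.603510+0.000000i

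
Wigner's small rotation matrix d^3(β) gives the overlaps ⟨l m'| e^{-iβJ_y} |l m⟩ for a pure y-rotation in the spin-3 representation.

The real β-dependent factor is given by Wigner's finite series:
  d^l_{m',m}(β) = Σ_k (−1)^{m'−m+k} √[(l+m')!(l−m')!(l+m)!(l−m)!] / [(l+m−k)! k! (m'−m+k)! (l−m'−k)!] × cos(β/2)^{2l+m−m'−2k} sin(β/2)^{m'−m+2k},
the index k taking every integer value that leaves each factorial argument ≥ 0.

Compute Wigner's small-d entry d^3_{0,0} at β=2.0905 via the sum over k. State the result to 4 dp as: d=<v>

d=0.4387

d^3_{0,0}(β=2.0905) via Wigner's sum:
Half-angle: c=0.501686, s=0.865050. N=√(6·6·6·6)=36.000000
k∈{0,1,2,3} keeps every argument non-negative
  k=0: (−1)^0·36.0000/(36)·0.5017^6·0.8650^0 = +0.015944
  k=1: (−1)^1·36.0000/(4)·0.5017^4·0.8650^2 = -0.426630
  k=2: (−1)^2·36.0000/(4)·0.5017^2·0.8650^4 = +1.268442
  k=3: (−1)^3·36.0000/(36)·0.5017^0·0.8650^6 = -0.419032
d^3_{0,0}(2.0905) = +0.015944 -0.426630 +1.268442 -0.419032 = +0.438724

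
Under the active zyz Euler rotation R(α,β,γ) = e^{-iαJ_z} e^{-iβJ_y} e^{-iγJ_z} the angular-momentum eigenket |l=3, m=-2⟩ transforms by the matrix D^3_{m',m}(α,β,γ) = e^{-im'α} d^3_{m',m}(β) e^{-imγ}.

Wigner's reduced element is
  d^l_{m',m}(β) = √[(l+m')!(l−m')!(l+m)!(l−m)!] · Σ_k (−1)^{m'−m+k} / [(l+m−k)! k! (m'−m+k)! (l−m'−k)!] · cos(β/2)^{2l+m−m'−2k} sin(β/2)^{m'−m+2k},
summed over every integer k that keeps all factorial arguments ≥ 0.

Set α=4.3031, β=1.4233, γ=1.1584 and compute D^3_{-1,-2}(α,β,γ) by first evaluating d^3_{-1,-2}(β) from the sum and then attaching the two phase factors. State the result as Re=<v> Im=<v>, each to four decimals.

Re=0.2367 Im=0.0828

D^3_{-1,-2}(4.3031,1.4233,1.1584) = e^{-i·-1·4.3031}·d^3_{-1,-2}(1.4233)·e^{-i·-2·1.1584}. Compute d first:
Half-angle: c=0.757285, s=0.653084. N=√(2·24·1·120)=75.894664
k: max(0,(-2)−(-1))=0 … min(3+(-2),3−(-1))=1
  k=0: (−1)^1·75.8947/(24)·0.7573^5·0.6531^1 = -0.514360
  k=1: (−1)^2·75.8947/(12)·0.7573^3·0.6531^3 = +0.765096
d^3_{-1,-2}(1.4233) = -0.514360 +0.765096 = +0.250737
D = (-0.397957-0.917404i)·(+0.250737)·(-0.678709+0.734407i) = +0.236657+0.082840i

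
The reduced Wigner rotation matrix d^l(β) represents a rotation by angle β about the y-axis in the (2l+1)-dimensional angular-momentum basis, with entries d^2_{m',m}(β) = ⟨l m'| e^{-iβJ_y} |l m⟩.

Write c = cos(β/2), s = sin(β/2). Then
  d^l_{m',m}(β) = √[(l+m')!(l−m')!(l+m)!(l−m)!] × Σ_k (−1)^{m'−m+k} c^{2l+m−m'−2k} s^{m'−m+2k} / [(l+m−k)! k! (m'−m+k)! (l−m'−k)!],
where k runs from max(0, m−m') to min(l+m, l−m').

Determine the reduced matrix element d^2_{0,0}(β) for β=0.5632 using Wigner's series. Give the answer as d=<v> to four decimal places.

d^2_{0,0}(β=0.5632) via Wigner's sum:
Half-angle: c=0.960612, s=0.277893. N=√(2·2·2·2)=4.000000
Admissible k: 0..2 (factorial args all ≥0)
  k=0: (−1)^0·4.0000/(4)·0.9606^4·0.2779^0 = +0.851515
  k=1: (−1)^1·4.0000/(1)·0.9606^2·0.2779^2 = -0.285044
  k=2: (−1)^2·4.0000/(4)·0.9606^0·0.2779^4 = +0.005964
d^2_{0,0}(0.5632) = +0.851515 -0.285044 +0.005964 = +0.572435

d=0.5724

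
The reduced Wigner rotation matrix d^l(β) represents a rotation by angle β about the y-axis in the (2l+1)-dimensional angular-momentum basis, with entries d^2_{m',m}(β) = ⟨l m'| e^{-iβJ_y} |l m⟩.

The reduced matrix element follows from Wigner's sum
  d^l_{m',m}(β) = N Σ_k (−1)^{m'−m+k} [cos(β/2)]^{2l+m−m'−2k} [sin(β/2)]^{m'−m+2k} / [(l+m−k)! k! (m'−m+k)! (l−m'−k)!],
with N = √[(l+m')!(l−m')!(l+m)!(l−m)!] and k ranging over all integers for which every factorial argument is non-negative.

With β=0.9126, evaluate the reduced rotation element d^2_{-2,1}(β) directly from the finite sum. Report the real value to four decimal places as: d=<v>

d=0.1536

d^2_{-2,1}(β=0.9126) via Wigner's sum:
Half-angle: c=0.897689, s=0.440630. N=√(1·24·6·1)=12.000000
k: max(0,(1)−(-2))=3 … min(2+(1),2−(-2))=3
  k=3: (−1)^0·12.0000/(6)·0.8977^1·0.4406^3 = +0.153595
d^2_{-2,1}(0.9126) = +0.153595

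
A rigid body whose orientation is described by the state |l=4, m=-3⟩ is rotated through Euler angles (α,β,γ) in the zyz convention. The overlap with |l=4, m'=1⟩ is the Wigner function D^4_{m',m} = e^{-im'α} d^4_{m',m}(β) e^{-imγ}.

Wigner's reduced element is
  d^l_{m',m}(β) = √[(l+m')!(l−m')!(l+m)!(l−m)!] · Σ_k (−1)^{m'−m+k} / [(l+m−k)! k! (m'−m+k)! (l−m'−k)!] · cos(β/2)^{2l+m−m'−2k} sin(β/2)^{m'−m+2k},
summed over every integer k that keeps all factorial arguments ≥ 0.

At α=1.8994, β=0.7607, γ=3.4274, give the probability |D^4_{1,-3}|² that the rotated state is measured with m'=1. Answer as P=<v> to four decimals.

P=0.0285

Split into d^4_{1,-3}(β=0.7607) × two z-phases.
Half-angle: c=0.928535, s=0.371245. N=√(120·6·1·5040)=1904.940944
k∈{0,1} keeps every argument non-negative
  k=0: (−1)^4·1904.9409/(144)·0.9285^4·0.3712^4 = +0.186791
  k=1: (−1)^5·1904.9409/(240)·0.9285^2·0.3712^6 = -0.017916
d^4_{1,-3}(0.7607) = +0.186791 -0.017916 = +0.168875
|D^4_{1,-3}|² = |d^4_{1,-3}(β)|² = (+0.168875)² = 0.028519 (the z-rotation phases have unit modulus)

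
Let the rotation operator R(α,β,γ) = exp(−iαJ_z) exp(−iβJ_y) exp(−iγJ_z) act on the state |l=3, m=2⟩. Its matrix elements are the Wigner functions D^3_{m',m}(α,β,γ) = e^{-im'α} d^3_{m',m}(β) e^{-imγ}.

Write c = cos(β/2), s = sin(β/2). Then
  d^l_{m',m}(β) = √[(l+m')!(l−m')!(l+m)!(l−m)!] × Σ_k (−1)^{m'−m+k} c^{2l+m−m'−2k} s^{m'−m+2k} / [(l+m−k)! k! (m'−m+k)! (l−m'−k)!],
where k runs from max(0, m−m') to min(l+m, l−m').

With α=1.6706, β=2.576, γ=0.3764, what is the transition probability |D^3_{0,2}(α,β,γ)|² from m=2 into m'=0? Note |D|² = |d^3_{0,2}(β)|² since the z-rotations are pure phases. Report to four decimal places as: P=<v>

P=0.1102

First d^3_{0,2}(β=2.576), then the phase factors e^{-i(0)α} and e^{-i(2)γ}:
c=cos(2.576/2)=0.279042, s=sin(2.576/2)=0.960279; N=√[6·6·120·1]=65.726707
k∈{2,3} keeps every argument non-negative
  k=2: (−1)^0·65.7267/(12)·0.2790^4·0.9603^2 = +0.030622
  k=3: (−1)^1·65.7267/(12)·0.2790^2·0.9603^4 = -0.362651
d^3_{0,2}(2.576) = +0.030622 -0.362651 = -0.332029
|D^3_{0,2}|² = |d^3_{0,2}(β)|² = (-0.332029)² = 0.110243 (the z-rotation phases have unit modulus)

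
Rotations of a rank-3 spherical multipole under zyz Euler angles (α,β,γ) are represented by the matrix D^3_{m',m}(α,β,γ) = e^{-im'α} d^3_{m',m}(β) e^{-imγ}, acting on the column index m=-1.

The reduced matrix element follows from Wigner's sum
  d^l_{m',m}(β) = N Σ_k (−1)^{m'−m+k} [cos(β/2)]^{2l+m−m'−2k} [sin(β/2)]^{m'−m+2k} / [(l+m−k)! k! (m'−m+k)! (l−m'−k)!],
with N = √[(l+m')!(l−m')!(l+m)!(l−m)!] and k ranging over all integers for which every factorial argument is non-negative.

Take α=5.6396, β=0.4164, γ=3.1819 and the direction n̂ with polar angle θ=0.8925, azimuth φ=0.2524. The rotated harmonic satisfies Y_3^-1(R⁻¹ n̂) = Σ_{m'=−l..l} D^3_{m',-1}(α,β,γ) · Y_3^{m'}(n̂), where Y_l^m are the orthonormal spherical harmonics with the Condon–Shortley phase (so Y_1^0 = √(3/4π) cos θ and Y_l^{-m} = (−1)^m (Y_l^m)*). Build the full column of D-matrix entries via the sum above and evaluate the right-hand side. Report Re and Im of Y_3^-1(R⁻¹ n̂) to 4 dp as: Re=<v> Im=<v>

Re=-0.1371 Im=0.3817

Need the full column D^3_{m',-1} for m'=−3..3 at α=5.6396, β=0.4164, γ=3.1819.
cos(β/2)=0.978405, sin(β/2)=0.206699
d^3_{-3,-1}: single k=2 term ⇒ +0.151634;  D = +0.047649+0.143953i
d^3_{-2,-1}: k∈[1..2] ⇒ +0.586045 -0.052312 = +0.533733;  D = -0.169886+0.505974i
d^3_{-1,-1}: k∈[0..2] ⇒ +0.877225 -0.313214 +0.010484 = +0.574495;  D = -0.473085+0.325937i
d^3_{0,-1}: k∈[0..2] ⇒ -0.641980 +0.085957 -0.001279 = -0.557302;  D = +0.556849+0.022457i
d^3_{1,-1}: k∈[0..2] ⇒ +0.234910 -0.013979 +0.000078 = +0.221009;  D = -0.171309-0.139637i
d^3_{2,-1}: k∈[0..1] ⇒ -0.052312 +0.001167 = -0.051145;  D = +0.012322+0.049638i
d^3_{3,-1}: single k=0 term ⇒ +0.006768;  D = +0.002637-0.006233i
Y_3^{m'}(θ=0.8925,φ=0.2524) and Σ D·Y over m':
  (+0.0476+0.1440i)·(+0.1431-0.1353i)  (-0.1699+0.5060i)·(+0.3403-0.1880i)  (-0.4731+0.3259i)·(+0.2360-0.0609i)  (+0.5568+0.0225i)·(-0.2415+0.0000i)  (-0.1713-0.1396i)·(-0.2360-0.0609i)  (+0.0123+0.0496i)·(+0.3403+0.1880i)  (+0.0026-0.0062i)·(-0.1431-0.1353i)
Y_3^-1(R⁻¹ n̂) = -0.137108+0.381707i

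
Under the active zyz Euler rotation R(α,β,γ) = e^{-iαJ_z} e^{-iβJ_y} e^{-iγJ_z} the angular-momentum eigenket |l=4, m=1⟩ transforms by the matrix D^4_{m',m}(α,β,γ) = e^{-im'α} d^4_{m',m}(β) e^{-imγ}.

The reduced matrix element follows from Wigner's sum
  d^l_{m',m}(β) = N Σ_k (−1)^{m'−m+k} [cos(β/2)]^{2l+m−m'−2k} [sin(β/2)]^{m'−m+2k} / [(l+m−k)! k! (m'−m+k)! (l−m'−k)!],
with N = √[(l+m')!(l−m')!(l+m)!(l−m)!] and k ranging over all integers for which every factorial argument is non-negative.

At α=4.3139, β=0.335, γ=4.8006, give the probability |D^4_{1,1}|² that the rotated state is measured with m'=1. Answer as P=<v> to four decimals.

P=0.2830

First d^4_{1,1}(β=0.335), then the phase factors e^{-i(1)α} and e^{-i(1)γ}:
With c≡cos(β/2)=0.986005 and s≡sin(β/2)=0.166718, N=[120·6·120·6]^{1/2}=720.000000
k: max(0,(1)−(1))=0 … min(4+(1),4−(1))=3
  k=0: (−1)^0·720.0000/(720)·0.9860^8·0.1667^0 = +0.893371
  k=1: (−1)^1·720.0000/(48)·0.9860^6·0.1667^2 = -0.383115
  k=2: (−1)^2·720.0000/(24)·0.9860^4·0.1667^4 = +0.021906
  k=3: (−1)^3·720.0000/(72)·0.9860^2·0.1667^6 = -0.000209
d^4_{1,1}(0.335) = +0.893371 -0.383115 +0.021906 -0.000209 = +0.531953
|D^4_{1,1}|² = |d^4_{1,1}(β)|² = (+0.531953)² = 0.282974 (the z-rotation phases have unit modulus)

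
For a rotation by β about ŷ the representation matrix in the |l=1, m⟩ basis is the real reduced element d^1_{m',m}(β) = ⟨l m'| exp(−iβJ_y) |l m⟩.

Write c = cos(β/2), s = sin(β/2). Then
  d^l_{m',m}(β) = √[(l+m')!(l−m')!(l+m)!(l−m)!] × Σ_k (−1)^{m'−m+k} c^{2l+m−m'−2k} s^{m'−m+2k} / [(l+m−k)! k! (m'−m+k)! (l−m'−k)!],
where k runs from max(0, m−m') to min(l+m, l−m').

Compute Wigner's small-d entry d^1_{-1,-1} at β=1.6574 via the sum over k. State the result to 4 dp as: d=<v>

d=0.4568

d^1_{-1,-1}(β=1.6574) via Wigner's sum:
Half-angle: c=0.675835, s=0.737053. N=√(1·2·1·2)=2.000000
k: max(0,(-1)−(-1))=0 … min(1+(-1),1−(-1))=0
  k=0: (−1)^0·2.0000/(2)·0.6758^2·0.7371^0 = +0.456752
d^1_{-1,-1}(1.6574) = +0.456752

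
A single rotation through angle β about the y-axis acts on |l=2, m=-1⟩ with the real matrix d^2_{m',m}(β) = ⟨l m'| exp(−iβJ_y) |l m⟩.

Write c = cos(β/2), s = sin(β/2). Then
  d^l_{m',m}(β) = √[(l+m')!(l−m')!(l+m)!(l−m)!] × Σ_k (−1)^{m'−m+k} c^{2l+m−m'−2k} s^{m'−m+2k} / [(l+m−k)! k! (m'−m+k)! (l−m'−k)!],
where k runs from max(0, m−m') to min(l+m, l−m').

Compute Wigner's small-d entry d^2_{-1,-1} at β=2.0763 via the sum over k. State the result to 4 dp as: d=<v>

d^2_{-1,-1}(β=2.0763) via Wigner's sum:
Half-angle: c=0.507815, s=0.861466. N=√(1·6·1·6)=6.000000
The bounds max(0,m−m')=0 and min(l+m,l−m')=1 give 2 terms
  k=0: (−1)^0·6.0000/(6)·0.5078^4·0.8615^0 = +0.066500
  k=1: (−1)^1·6.0000/(2)·0.5078^2·0.8615^2 = -0.574128
d^2_{-1,-1}(2.0763) = +0.066500 -0.574128 = -0.507628

d=-0.5076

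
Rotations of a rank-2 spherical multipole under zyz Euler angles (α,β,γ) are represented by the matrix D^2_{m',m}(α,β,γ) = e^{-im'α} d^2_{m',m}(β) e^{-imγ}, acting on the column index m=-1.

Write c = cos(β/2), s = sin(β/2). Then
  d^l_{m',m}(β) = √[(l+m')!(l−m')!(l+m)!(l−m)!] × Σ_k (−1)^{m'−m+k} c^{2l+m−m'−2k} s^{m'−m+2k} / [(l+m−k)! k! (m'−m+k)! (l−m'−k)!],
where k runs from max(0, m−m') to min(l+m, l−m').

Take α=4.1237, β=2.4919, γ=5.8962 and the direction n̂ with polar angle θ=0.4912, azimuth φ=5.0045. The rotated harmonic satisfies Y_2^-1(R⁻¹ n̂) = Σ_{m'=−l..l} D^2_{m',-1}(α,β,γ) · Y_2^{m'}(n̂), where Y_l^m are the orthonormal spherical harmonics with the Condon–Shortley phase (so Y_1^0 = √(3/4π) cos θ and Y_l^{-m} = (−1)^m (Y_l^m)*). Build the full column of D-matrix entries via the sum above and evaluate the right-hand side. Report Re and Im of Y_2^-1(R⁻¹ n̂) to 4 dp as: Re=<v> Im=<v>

Re=0.3429 Im=0.0182

Need the full column D^2_{m',-1} for m'=−2..2 at α=4.1237, β=2.4919, γ=5.8962.
cos(β/2)=0.319163, sin(β/2)=0.947700
d^2_{-2,-1}: single k=1 term ⇒ +0.061622;  D = -0.000396+0.061621i
d^2_{-1,-1}: k∈[0..1] ⇒ +0.010377 -0.274466 = -0.264089;  D = +0.218687+0.148051i
d^2_{0,-1}: k∈[0..1] ⇒ -0.075472 +0.665427 = +0.589956;  D = +0.546329-0.222648i
d^2_{1,-1}: k∈[0..1] ⇒ +0.274466 -0.806646 = -0.532180;  D = +0.106616-0.521391i
d^2_{2,-1}: single k=0 term ⇒ -0.543319;  D = +0.382261+0.386099i
Y_2^{m'}(θ=0.4912,φ=5.0045) and Σ D·Y over m':
  (-0.0004+0.0616i)·(-0.0717+0.0474i)  (+0.2187+0.1481i)·(+0.0925+0.3077i)  (+0.5463-0.2226i)·(+0.4203+0.0000i)  (+0.1066-0.5214i)·(-0.0925+0.3077i)  (+0.3823+0.3861i)·(-0.0717-0.0474i)
Y_2^-1(R⁻¹ n̂) = +0.342861+0.018234i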